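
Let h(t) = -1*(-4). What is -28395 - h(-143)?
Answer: -28399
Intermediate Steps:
h(t) = 4
-28395 - h(-143) = -28395 - 1*4 = -28395 - 4 = -28399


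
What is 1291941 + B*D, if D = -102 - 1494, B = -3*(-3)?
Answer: 1277577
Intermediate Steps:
B = 9
D = -1596
1291941 + B*D = 1291941 + 9*(-1596) = 1291941 - 14364 = 1277577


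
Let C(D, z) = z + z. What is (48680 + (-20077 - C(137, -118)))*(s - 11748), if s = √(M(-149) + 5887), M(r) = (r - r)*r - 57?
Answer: -338800572 + 28839*√5830 ≈ -3.3660e+8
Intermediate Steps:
C(D, z) = 2*z
M(r) = -57 (M(r) = 0*r - 57 = 0 - 57 = -57)
s = √5830 (s = √(-57 + 5887) = √5830 ≈ 76.354)
(48680 + (-20077 - C(137, -118)))*(s - 11748) = (48680 + (-20077 - 2*(-118)))*(√5830 - 11748) = (48680 + (-20077 - 1*(-236)))*(-11748 + √5830) = (48680 + (-20077 + 236))*(-11748 + √5830) = (48680 - 19841)*(-11748 + √5830) = 28839*(-11748 + √5830) = -338800572 + 28839*√5830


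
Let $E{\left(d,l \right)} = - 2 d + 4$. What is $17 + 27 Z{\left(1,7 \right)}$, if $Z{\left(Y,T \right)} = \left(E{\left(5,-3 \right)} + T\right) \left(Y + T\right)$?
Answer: $233$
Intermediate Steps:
$E{\left(d,l \right)} = 4 - 2 d$
$Z{\left(Y,T \right)} = \left(-6 + T\right) \left(T + Y\right)$ ($Z{\left(Y,T \right)} = \left(\left(4 - 10\right) + T\right) \left(Y + T\right) = \left(\left(4 - 10\right) + T\right) \left(T + Y\right) = \left(-6 + T\right) \left(T + Y\right)$)
$17 + 27 Z{\left(1,7 \right)} = 17 + 27 \left(7^{2} - 42 - 6 + 7 \cdot 1\right) = 17 + 27 \left(49 - 42 - 6 + 7\right) = 17 + 27 \cdot 8 = 17 + 216 = 233$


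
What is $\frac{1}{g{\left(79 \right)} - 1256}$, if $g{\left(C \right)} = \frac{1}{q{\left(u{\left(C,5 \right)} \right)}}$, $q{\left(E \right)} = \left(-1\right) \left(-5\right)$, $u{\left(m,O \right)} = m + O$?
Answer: $- \frac{5}{6279} \approx -0.00079631$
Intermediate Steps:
$u{\left(m,O \right)} = O + m$
$q{\left(E \right)} = 5$
$g{\left(C \right)} = \frac{1}{5}$
$\frac{1}{g{\left(79 \right)} - 1256} = \frac{1}{\frac{1}{5} - 1256} = \frac{1}{- \frac{6279}{5}} = - \frac{5}{6279}$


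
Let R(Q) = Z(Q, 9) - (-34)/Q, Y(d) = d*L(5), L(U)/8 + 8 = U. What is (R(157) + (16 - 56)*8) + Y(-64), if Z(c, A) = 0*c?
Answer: 190946/157 ≈ 1216.2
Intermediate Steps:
Z(c, A) = 0
L(U) = -64 + 8*U
Y(d) = -24*d (Y(d) = d*(-64 + 8*5) = d*(-64 + 40) = d*(-24) = -24*d)
R(Q) = 34/Q (R(Q) = 0 - (-34)/Q = 0 + 34/Q = 34/Q)
(R(157) + (16 - 56)*8) + Y(-64) = (34/157 + (16 - 56)*8) - 24*(-64) = (34*(1/157) - 40*8) + 1536 = (34/157 - 320) + 1536 = -50206/157 + 1536 = 190946/157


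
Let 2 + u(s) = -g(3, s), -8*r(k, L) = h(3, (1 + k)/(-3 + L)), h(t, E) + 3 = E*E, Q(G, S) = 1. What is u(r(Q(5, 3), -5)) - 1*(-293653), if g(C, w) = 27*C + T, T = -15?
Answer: 293585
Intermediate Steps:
h(t, E) = -3 + E² (h(t, E) = -3 + E*E = -3 + E²)
g(C, w) = -15 + 27*C (g(C, w) = 27*C - 15 = -15 + 27*C)
r(k, L) = 3/8 - (1 + k)²/(8*(-3 + L)²) (r(k, L) = -(-3 + ((1 + k)/(-3 + L))²)/8 = -(-3 + (1 + k)²/(-3 + L)²)/8 = 3/8 - (1 + k)²/(8*(-3 + L)²))
u(s) = -68 (u(s) = -2 - (-15 + 27*3) = -2 - (-15 + 81) = -2 - 1*66 = -2 - 66 = -68)
u(r(Q(5, 3), -5)) - 1*(-293653) = -68 - 1*(-293653) = -68 + 293653 = 293585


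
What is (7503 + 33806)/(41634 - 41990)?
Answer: -41309/356 ≈ -116.04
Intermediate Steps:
(7503 + 33806)/(41634 - 41990) = 41309/(-356) = 41309*(-1/356) = -41309/356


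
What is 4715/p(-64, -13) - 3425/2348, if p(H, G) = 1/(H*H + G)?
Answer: 45202154635/2348 ≈ 1.9251e+7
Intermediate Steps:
p(H, G) = 1/(G + H**2) (p(H, G) = 1/(H**2 + G) = 1/(G + H**2))
4715/p(-64, -13) - 3425/2348 = 4715/(1/(-13 + (-64)**2)) - 3425/2348 = 4715/(1/(-13 + 4096)) - 3425*1/2348 = 4715/(1/4083) - 3425/2348 = 4715*4083 - 3425/2348 = 19251345 - 3425/2348 = 45202154635/2348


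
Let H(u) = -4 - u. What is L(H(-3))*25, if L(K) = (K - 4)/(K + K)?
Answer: 125/2 ≈ 62.500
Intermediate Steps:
L(K) = (-4 + K)/(2*K) (L(K) = (-4 + K)/((2*K)) = (-4 + K)*(1/(2*K)) = (-4 + K)/(2*K))
L(H(-3))*25 = ((-4 + (-4 - 1*(-3)))/(2*(-4 - 1*(-3))))*25 = ((-4 + (-4 + 3))/(2*(-4 + 3)))*25 = ((1/2)*(-4 - 1)/(-1))*25 = ((1/2)*(-1)*(-5))*25 = (5/2)*25 = 125/2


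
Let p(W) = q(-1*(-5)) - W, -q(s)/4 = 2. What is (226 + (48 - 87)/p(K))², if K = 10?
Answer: 1874161/36 ≈ 52060.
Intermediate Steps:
q(s) = -8 (q(s) = -4*2 = -8)
p(W) = -8 - W
(226 + (48 - 87)/p(K))² = (226 + (48 - 87)/(-8 - 1*10))² = (226 - 39/(-8 - 10))² = (226 - 39/(-18))² = (226 - 39*(-1/18))² = (226 + 13/6)² = (1369/6)² = 1874161/36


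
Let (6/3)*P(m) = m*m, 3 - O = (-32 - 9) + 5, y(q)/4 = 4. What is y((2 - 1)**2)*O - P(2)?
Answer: 622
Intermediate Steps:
y(q) = 16 (y(q) = 4*4 = 16)
O = 39 (O = 3 - ((-32 - 9) + 5) = 3 - (-41 + 5) = 3 - 1*(-36) = 3 + 36 = 39)
P(m) = m**2/2 (P(m) = (m*m)/2 = m**2/2)
y((2 - 1)**2)*O - P(2) = 16*39 - 2**2/2 = 624 - 4/2 = 624 - 1*2 = 624 - 2 = 622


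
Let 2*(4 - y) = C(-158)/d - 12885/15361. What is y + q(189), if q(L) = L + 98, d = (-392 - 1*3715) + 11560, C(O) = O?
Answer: 66729039149/228971066 ≈ 291.43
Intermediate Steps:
d = 7453 (d = (-392 - 3715) + 11560 = -4107 + 11560 = 7453)
q(L) = 98 + L
y = 1014343207/228971066 (y = 4 - (-158/7453 - 12885/15361)/2 = 4 - 1/2*(-98458943/114485533) = 4 + 98458943/228971066 = 1014343207/228971066 ≈ 4.4300)
y + q(189) = 1014343207/228971066 + (98 + 189) = 1014343207/228971066 + 287 = 66729039149/228971066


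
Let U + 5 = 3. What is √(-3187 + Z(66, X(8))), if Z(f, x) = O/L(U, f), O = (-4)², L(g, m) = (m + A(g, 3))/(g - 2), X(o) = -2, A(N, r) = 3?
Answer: I*√15177723/69 ≈ 56.462*I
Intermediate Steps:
U = -2 (U = -5 + 3 = -2)
L(g, m) = (3 + m)/(-2 + g) (L(g, m) = (m + 3)/(g - 2) = (3 + m)/(-2 + g))
O = 16
Z(f, x) = 16/(-¾ - f/4) (Z(f, x) = 16/(((3 + f)/(-2 - 2))) = 16/(((3 + f)/(-4))) = 16/((-(3 + f)/4)) = 16/(-¾ - f/4))
√(-3187 + Z(66, X(8))) = √(-3187 - 64/(3 + 66)) = √(-3187 - 64/69) = √(-219967/69) = I*√15177723/69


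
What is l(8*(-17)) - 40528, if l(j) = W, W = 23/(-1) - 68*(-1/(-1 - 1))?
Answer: -40585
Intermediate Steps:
W = -57 (W = 23*(-1) - 68/((-1*(-2))) = -23 - 68/2 = -23 - 68*½ = -23 - 34 = -57)
l(j) = -57
l(8*(-17)) - 40528 = -57 - 40528 = -40585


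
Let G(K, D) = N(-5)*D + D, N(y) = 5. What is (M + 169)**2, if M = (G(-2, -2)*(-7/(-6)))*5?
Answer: 9801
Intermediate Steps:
G(K, D) = 6*D (G(K, D) = 5*D + D = 6*D)
M = -70 (M = ((6*(-2))*(-7/(-6)))*5 = -(-84)*(-1)/6*5 = -12*7/6*5 = -14*5 = -70)
(M + 169)**2 = (-70 + 169)**2 = 99**2 = 9801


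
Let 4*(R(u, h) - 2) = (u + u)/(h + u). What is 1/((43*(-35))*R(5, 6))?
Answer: -22/73745 ≈ -0.00029833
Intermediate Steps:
R(u, h) = 2 + u/(2*(h + u)) (R(u, h) = 2 + ((u + u)/(h + u))/4 = 2 + ((2*u)/(h + u))/4 = 2 + (2*u/(h + u))/4 = 2 + u/(2*(h + u)))
1/((43*(-35))*R(5, 6)) = 1/((43*(-35))*((2*6 + (5/2)*5)/(6 + 5))) = 1/(-1505*(12 + 25/2)/11) = 1/(-1505*49/(11*2)) = 1/(-1505*49/22) = 1/(-73745/22) = -22/73745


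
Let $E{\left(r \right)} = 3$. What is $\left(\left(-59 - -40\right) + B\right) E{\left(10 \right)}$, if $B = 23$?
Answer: $12$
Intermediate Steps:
$\left(\left(-59 - -40\right) + B\right) E{\left(10 \right)} = \left(\left(-59 - -40\right) + 23\right) 3 = \left(\left(-59 + 40\right) + 23\right) 3 = \left(-19 + 23\right) 3 = 4 \cdot 3 = 12$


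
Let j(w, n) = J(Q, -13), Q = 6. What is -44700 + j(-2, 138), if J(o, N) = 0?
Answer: -44700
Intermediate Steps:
j(w, n) = 0
-44700 + j(-2, 138) = -44700 + 0 = -44700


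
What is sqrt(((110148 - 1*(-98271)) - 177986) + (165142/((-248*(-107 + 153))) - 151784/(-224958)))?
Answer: sqrt(3130326990219854156298)/320790108 ≈ 174.41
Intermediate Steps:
sqrt(((110148 - 1*(-98271)) - 177986) + (165142/((-248*(-107 + 153))) - 151784/(-224958))) = sqrt(((110148 + 98271) - 177986) + (165142/((-248*46)) - 151784*(-1/224958))) = sqrt((208419 - 177986) + (165142/(-11408) + 75892/112479)) = sqrt(30433 + (165142*(-1/11408) + 75892/112479)) = sqrt(30433 + (-82571/5704 + 75892/112479)) = sqrt(30433 - 8854615541/641580216) = sqrt(19516356097987/641580216) = sqrt(3130326990219854156298)/320790108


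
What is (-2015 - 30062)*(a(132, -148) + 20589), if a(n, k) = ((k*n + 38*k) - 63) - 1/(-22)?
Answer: 3270153919/22 ≈ 1.4864e+8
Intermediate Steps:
a(n, k) = -1385/22 + 38*k + k*n (a(n, k) = ((38*k + k*n) - 63) - 1*(-1/22) = (-63 + 38*k + k*n) + 1/22 = -1385/22 + 38*k + k*n)
(-2015 - 30062)*(a(132, -148) + 20589) = (-2015 - 30062)*((-1385/22 + 38*(-148) - 148*132) + 20589) = -32077*((-1385/22 - 5624 - 19536) + 20589) = -32077*(-554905/22 + 20589) = -32077*(-101947/22) = 3270153919/22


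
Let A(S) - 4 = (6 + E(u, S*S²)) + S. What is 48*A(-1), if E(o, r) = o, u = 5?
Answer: 672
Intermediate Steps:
A(S) = 15 + S (A(S) = 4 + ((6 + 5) + S) = 4 + (11 + S) = 15 + S)
48*A(-1) = 48*(15 - 1) = 48*14 = 672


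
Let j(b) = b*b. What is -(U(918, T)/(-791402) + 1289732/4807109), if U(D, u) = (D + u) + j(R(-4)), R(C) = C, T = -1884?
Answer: -512631618907/1902177838409 ≈ -0.26950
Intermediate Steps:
j(b) = b²
U(D, u) = 16 + D + u (U(D, u) = (D + u) + (-4)² = (D + u) + 16 = 16 + D + u)
-(U(918, T)/(-791402) + 1289732/4807109) = -((16 + 918 - 1884)/(-791402) + 1289732/4807109) = -(-950*(-1/791402) + 1289732*(1/4807109)) = -(475/395701 + 1289732/4807109) = -1*512631618907/1902177838409 = -512631618907/1902177838409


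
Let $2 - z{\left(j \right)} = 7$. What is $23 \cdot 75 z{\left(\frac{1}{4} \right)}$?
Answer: $-8625$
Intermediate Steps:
$z{\left(j \right)} = -5$ ($z{\left(j \right)} = 2 - 7 = -5$)
$23 \cdot 75 z{\left(\frac{1}{4} \right)} = 23 \cdot 75 \left(-5\right) = 1725 \left(-5\right) = -8625$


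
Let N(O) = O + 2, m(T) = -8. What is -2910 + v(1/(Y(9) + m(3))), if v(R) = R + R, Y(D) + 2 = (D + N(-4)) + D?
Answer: -8729/3 ≈ -2909.7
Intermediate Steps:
N(O) = 2 + O
Y(D) = -4 + 2*D (Y(D) = -2 + ((D + (2 - 4)) + D) = -2 + ((D - 2) + D) = -2 + ((-2 + D) + D) = -2 + (-2 + 2*D) = -4 + 2*D)
v(R) = 2*R
-2910 + v(1/(Y(9) + m(3))) = -2910 + 2/((-4 + 2*9) - 8) = -2910 + 2/((-4 + 18) - 8) = -2910 + 2/(14 - 8) = -2910 + 2/6 = -2910 + 2*(⅙) = -2910 + ⅓ = -8729/3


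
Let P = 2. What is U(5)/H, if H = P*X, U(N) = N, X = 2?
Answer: 5/4 ≈ 1.2500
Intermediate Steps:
H = 4 (H = 2*2 = 4)
U(5)/H = 5/4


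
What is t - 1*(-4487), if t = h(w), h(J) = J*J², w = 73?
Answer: 393504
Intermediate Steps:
h(J) = J³
t = 389017 (t = 73³ = 389017)
t - 1*(-4487) = 389017 - 1*(-4487) = 389017 + 4487 = 393504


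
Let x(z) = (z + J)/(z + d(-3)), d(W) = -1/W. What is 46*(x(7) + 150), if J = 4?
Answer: 6969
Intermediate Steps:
x(z) = (4 + z)/(⅓ + z) (x(z) = (z + 4)/(z - 1/(-3)) = (4 + z)/(z - 1*(-⅓)) = (4 + z)/(z + ⅓) = (4 + z)/(⅓ + z))
46*(x(7) + 150) = 46*(3*(4 + 7)/(1 + 3*7) + 150) = 46*(3*11/(1 + 21) + 150) = 46*(3*11/22 + 150) = 46*(3*(1/22)*11 + 150) = 46*(3/2 + 150) = 46*(303/2) = 6969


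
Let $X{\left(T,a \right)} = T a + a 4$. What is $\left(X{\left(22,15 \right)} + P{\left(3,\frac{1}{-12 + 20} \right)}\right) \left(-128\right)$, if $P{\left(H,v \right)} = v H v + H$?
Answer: $-50310$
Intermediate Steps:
$P{\left(H,v \right)} = H + H v^{2}$ ($P{\left(H,v \right)} = H v v + H = H v^{2} + H = H + H v^{2}$)
$X{\left(T,a \right)} = 4 a + T a$ ($X{\left(T,a \right)} = T a + 4 a = 4 a + T a$)
$\left(X{\left(22,15 \right)} + P{\left(3,\frac{1}{-12 + 20} \right)}\right) \left(-128\right) = \left(15 \left(4 + 22\right) + 3 \left(1 + \left(\frac{1}{-12 + 20}\right)^{2}\right)\right) \left(-128\right) = \left(15 \cdot 26 + 3 \left(1 + \left(\frac{1}{8}\right)^{2}\right)\right) \left(-128\right) = \left(390 + 3 \left(1 + \left(\frac{1}{8}\right)^{2}\right)\right) \left(-128\right) = \left(390 + 3 \left(1 + \frac{1}{64}\right)\right) \left(-128\right) = \left(390 + 3 \cdot \frac{65}{64}\right) \left(-128\right) = \left(390 + \frac{195}{64}\right) \left(-128\right) = \frac{25155}{64} \left(-128\right) = -50310$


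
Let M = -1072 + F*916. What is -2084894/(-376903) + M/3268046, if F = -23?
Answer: 3402592432352/615868170769 ≈ 5.5249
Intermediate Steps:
M = -22140 (M = -1072 - 23*916 = -1072 - 21068 = -22140)
-2084894/(-376903) + M/3268046 = -2084894/(-376903) - 22140/3268046 = -2084894*(-1/376903) - 22140*1/3268046 = 2084894/376903 - 11070/1634023 = 3402592432352/615868170769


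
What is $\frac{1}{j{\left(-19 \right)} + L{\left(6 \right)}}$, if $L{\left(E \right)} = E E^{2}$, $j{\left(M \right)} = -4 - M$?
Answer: $\frac{1}{231} \approx 0.004329$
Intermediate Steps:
$L{\left(E \right)} = E^{3}$
$\frac{1}{j{\left(-19 \right)} + L{\left(6 \right)}} = \frac{1}{\left(-4 - -19\right) + 6^{3}} = \frac{1}{\left(-4 + 19\right) + 216} = \frac{1}{15 + 216} = \frac{1}{231}$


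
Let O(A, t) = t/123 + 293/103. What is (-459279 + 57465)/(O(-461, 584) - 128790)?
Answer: 5090581566/1631544319 ≈ 3.1201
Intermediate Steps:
O(A, t) = 293/103 + t/123 (O(A, t) = t*(1/123) + 293*(1/103) = t/123 + 293/103 = 293/103 + t/123)
(-459279 + 57465)/(O(-461, 584) - 128790) = (-459279 + 57465)/((293/103 + (1/123)*584) - 128790) = -401814/((293/103 + 584/123) - 128790) = -401814/(96191/12669 - 128790) = -401814/(-1631544319/12669) = -401814*(-12669/1631544319) = 5090581566/1631544319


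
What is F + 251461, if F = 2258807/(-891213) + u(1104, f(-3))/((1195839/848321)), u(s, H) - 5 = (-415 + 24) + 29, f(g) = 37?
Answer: 29746807429884077/118416362523 ≈ 2.5121e+5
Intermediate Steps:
u(s, H) = -357 (u(s, H) = 5 + ((-415 + 24) + 29) = 5 + (-391 + 29) = 5 - 362 = -357)
F = -30289506512026/118416362523 (F = 2258807/(-891213) - 357/(1195839/848321) = 2258807*(-1/891213) - 357/(1195839*(1/848321)) = -2258807/891213 - 357/1195839/848321 = -2258807/891213 - 357*848321/1195839 = -2258807/891213 - 100950199/398613 = -30289506512026/118416362523 ≈ -255.79)
F + 251461 = -30289506512026/118416362523 + 251461 = 29746807429884077/118416362523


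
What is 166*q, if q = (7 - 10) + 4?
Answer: 166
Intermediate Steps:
q = 1 (q = -3 + 4 = 1)
166*q = 166*1 = 166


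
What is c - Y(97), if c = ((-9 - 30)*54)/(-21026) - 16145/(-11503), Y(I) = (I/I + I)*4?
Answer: -47223122244/120931039 ≈ -390.50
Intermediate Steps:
Y(I) = 4 + 4*I (Y(I) = (1 + I)*4 = 4 + 4*I)
c = 181845044/120931039 (c = -39*54*(-1/21026) - 16145*(-1/11503) = -2106*(-1/21026) + 16145/11503 = 1053/10513 + 16145/11503 = 181845044/120931039 ≈ 1.5037)
c - Y(97) = 181845044/120931039 - (4 + 4*97) = 181845044/120931039 - (4 + 388) = 181845044/120931039 - 1*392 = 181845044/120931039 - 392 = -47223122244/120931039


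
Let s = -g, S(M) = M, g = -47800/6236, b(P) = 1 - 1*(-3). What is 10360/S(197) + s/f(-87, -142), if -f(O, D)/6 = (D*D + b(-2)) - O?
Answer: 196285784305/3732465819 ≈ 52.589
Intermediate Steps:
b(P) = 4 (b(P) = 1 + 3 = 4)
g = -11950/1559 (g = -47800*1/6236 = -11950/1559 ≈ -7.6652)
f(O, D) = -24 - 6*D² + 6*O (f(O, D) = -6*((D*D + 4) - O) = -6*((D² + 4) - O) = -6*((4 + D²) - O) = -6*(4 + D² - O) = -24 - 6*D² + 6*O)
s = 11950/1559 (s = -1*(-11950/1559) = 11950/1559 ≈ 7.6652)
10360/S(197) + s/f(-87, -142) = 10360/197 + 11950/(1559*(-24 - 6*(-142)² + 6*(-87))) = 10360*(1/197) + 11950/(1559*(-24 - 6*20164 - 522)) = 10360/197 + 11950/(1559*(-24 - 120984 - 522)) = 10360/197 + (11950/1559)/(-121530) = 10360/197 + (11950/1559)*(-1/121530) = 10360/197 - 1195/18946527 = 196285784305/3732465819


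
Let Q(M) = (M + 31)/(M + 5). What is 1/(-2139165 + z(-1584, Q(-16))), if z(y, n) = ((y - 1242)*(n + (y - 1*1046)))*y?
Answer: -1/11781133245 ≈ -8.4881e-11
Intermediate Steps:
Q(M) = (31 + M)/(5 + M)
z(y, n) = y*(-1242 + y)*(-1046 + n + y) (z(y, n) = ((-1242 + y)*(n + (y - 1046)))*y = ((-1242 + y)*(n + (-1046 + y)))*y = ((-1242 + y)*(-1046 + n + y))*y = y*(-1242 + y)*(-1046 + n + y))
1/(-2139165 + z(-1584, Q(-16))) = 1/(-2139165 - 1584*(1299132 + (-1584)**2 - 2288*(-1584) - 1242*(31 - 16)/(5 - 16) + ((31 - 16)/(5 - 16))*(-1584))) = 1/(-2139165 - 1584*(1299132 + 2509056 + 3624192 - 1242*15/(-11) + (15/(-11))*(-1584))) = 1/(-2139165 - 1584*(1299132 + 2509056 + 3624192 - (-1242)*15/11 - 1/11*15*(-1584))) = 1/(-2139165 - 1584*(1299132 + 2509056 + 3624192 - 1242*(-15/11) - 15/11*(-1584))) = 1/(-2139165 - 1584*(1299132 + 2509056 + 3624192 + 18630/11 + 2160)) = 1/(-2139165 - 1584*81798570/11) = 1/(-2139165 - 11778994080) = 1/(-11781133245) = -1/11781133245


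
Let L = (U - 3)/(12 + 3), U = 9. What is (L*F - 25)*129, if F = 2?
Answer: -15609/5 ≈ -3121.8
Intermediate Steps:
L = ⅖ (L = (9 - 3)/(12 + 3) = 6/15 = 6*(1/15) = ⅖ ≈ 0.40000)
(L*F - 25)*129 = ((⅖)*2 - 25)*129 = (⅘ - 25)*129 = -121/5*129 = -15609/5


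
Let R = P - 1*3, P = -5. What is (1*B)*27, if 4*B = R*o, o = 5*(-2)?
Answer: 540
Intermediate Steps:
R = -8 (R = -5 - 1*3 = -5 - 3 = -8)
o = -10
B = 20 (B = (-8*(-10))/4 = (1/4)*80 = 20)
(1*B)*27 = (1*20)*27 = 20*27 = 540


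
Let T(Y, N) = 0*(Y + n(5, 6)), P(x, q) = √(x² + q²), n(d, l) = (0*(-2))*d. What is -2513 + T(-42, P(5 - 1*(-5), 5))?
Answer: -2513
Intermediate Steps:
n(d, l) = 0 (n(d, l) = 0*d = 0)
P(x, q) = √(q² + x²)
T(Y, N) = 0 (T(Y, N) = 0*(Y + 0) = 0*Y = 0)
-2513 + T(-42, P(5 - 1*(-5), 5)) = -2513 + 0 = -2513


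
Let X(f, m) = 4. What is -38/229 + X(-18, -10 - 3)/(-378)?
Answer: -7640/43281 ≈ -0.17652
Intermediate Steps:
-38/229 + X(-18, -10 - 3)/(-378) = -38/229 + 4/(-378) = -38*1/229 + 4*(-1/378) = -38/229 - 2/189 = -7640/43281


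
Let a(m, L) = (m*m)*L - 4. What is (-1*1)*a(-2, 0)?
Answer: 4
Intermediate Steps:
a(m, L) = -4 + L*m² (a(m, L) = m²*L - 4 = L*m² - 4 = -4 + L*m²)
(-1*1)*a(-2, 0) = (-1*1)*(-4 + 0*(-2)²) = -(-4 + 0*4) = -(-4 + 0) = -1*(-4) = 4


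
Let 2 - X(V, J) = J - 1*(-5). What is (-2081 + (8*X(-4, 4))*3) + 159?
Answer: -2090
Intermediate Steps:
X(V, J) = -3 - J (X(V, J) = 2 - (J - 1*(-5)) = 2 - (J + 5) = 2 - (5 + J) = 2 + (-5 - J) = -3 - J)
(-2081 + (8*X(-4, 4))*3) + 159 = (-2081 + (8*(-3 - 1*4))*3) + 159 = (-2081 + (8*(-3 - 4))*3) + 159 = (-2081 + (8*(-7))*3) + 159 = (-2081 - 56*3) + 159 = (-2081 - 168) + 159 = -2249 + 159 = -2090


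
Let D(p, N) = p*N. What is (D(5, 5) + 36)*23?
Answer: 1403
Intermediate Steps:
D(p, N) = N*p
(D(5, 5) + 36)*23 = (5*5 + 36)*23 = (25 + 36)*23 = 61*23 = 1403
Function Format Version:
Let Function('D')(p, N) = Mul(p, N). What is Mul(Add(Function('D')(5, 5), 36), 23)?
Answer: 1403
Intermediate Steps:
Function('D')(p, N) = Mul(N, p)
Mul(Add(Function('D')(5, 5), 36), 23) = Mul(Add(Mul(5, 5), 36), 23) = Mul(Add(25, 36), 23) = Mul(61, 23) = 1403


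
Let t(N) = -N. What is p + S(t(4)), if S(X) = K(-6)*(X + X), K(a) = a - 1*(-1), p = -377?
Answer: -337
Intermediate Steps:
K(a) = 1 + a (K(a) = a + 1 = 1 + a)
S(X) = -10*X (S(X) = (1 - 6)*(X + X) = -10*X)
p + S(t(4)) = -377 - (-10)*4 = -377 - 10*(-4) = -377 + 40 = -337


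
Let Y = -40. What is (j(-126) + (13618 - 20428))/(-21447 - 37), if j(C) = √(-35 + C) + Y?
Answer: 3425/10742 - I*√161/21484 ≈ 0.31884 - 0.00059061*I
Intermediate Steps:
j(C) = -40 + √(-35 + C) (j(C) = √(-35 + C) - 40 = -40 + √(-35 + C))
(j(-126) + (13618 - 20428))/(-21447 - 37) = ((-40 + √(-35 - 126)) + (13618 - 20428))/(-21447 - 37) = ((-40 + √(-161)) - 6810)/(-21484) = ((-40 + I*√161) - 6810)*(-1/21484) = (-6850 + I*√161)*(-1/21484) = 3425/10742 - I*√161/21484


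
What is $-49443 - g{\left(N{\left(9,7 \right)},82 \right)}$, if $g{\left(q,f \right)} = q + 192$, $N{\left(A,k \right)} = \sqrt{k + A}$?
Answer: $-49639$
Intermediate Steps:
$N{\left(A,k \right)} = \sqrt{A + k}$
$g{\left(q,f \right)} = 192 + q$
$-49443 - g{\left(N{\left(9,7 \right)},82 \right)} = -49443 - \left(192 + \sqrt{9 + 7}\right) = -49443 - \left(192 + \sqrt{16}\right) = -49443 - \left(192 + 4\right) = -49443 - 196 = -49639$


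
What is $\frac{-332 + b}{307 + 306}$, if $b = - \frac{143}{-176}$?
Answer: $- \frac{5299}{9808} \approx -0.54027$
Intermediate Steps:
$b = \frac{13}{16}$ ($b = \left(-143\right) \left(- \frac{1}{176}\right) = \frac{13}{16} \approx 0.8125$)
$\frac{-332 + b}{307 + 306} = \frac{-332 + \frac{13}{16}}{307 + 306} = - \frac{5299}{16 \cdot 613} = \left(- \frac{5299}{16}\right) \frac{1}{613} = - \frac{5299}{9808}$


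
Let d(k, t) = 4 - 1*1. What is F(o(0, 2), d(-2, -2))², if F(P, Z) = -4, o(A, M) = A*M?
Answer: 16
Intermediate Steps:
d(k, t) = 3 (d(k, t) = 4 - 1 = 3)
F(o(0, 2), d(-2, -2))² = (-4)² = 16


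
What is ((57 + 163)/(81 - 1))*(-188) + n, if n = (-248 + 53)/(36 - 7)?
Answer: -15188/29 ≈ -523.72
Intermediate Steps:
n = -195/29 ≈ -6.7241
((57 + 163)/(81 - 1))*(-188) + n = ((57 + 163)/(81 - 1))*(-188) - 195/29 = (220/80)*(-188) - 195/29 = (220*(1/80))*(-188) - 195/29 = (11/4)*(-188) - 195/29 = -517 - 195/29 = -15188/29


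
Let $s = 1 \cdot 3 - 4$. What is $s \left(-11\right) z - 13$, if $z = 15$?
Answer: $152$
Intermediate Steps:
$s = -1$ ($s = 3 - 4 = -1$)
$s \left(-11\right) z - 13 = \left(-1\right) \left(-11\right) 15 - 13 = 11 \cdot 15 - 13 = 165 - 13 = 152$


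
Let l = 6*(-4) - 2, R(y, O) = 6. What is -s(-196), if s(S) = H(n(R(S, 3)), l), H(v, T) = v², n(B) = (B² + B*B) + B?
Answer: -6084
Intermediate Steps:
n(B) = B + 2*B² (n(B) = (B² + B²) + B = 2*B² + B = B + 2*B²)
l = -26 (l = -24 - 2 = -26)
s(S) = 6084 (s(S) = (6*(1 + 2*6))² = (6*(1 + 12))² = (6*13)² = 78² = 6084)
-s(-196) = -1*6084 = -6084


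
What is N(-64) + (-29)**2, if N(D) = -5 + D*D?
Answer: 4932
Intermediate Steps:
N(D) = -5 + D**2
N(-64) + (-29)**2 = (-5 + (-64)**2) + (-29)**2 = (-5 + 4096) + 841 = 4091 + 841 = 4932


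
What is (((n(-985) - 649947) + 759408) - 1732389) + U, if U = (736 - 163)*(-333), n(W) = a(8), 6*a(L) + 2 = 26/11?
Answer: -59853319/33 ≈ -1.8137e+6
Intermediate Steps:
a(L) = 2/33 (a(L) = -⅓ + (26/11)/6 = -⅓ + (26*(1/11))/6 = -⅓ + (⅙)*(26/11) = -⅓ + 13/33 = 2/33)
n(W) = 2/33
U = -190809 (U = 573*(-333) = -190809)
(((n(-985) - 649947) + 759408) - 1732389) + U = (((2/33 - 649947) + 759408) - 1732389) - 190809 = ((-21448249/33 + 759408) - 1732389) - 190809 = (3612215/33 - 1732389) - 190809 = -53556622/33 - 190809 = -59853319/33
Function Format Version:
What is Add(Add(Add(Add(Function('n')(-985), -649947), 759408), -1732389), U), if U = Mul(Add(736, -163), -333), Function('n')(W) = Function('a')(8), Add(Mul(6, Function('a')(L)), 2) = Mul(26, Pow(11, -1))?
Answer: Rational(-59853319, 33) ≈ -1.8137e+6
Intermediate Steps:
Function('a')(L) = Rational(2, 33) (Function('a')(L) = Add(Rational(-1, 3), Mul(Rational(1, 6), Mul(26, Pow(11, -1)))) = Add(Rational(-1, 3), Mul(Rational(1, 6), Mul(26, Rational(1, 11)))) = Add(Rational(-1, 3), Mul(Rational(1, 6), Rational(26, 11))) = Add(Rational(-1, 3), Rational(13, 33)) = Rational(2, 33))
Function('n')(W) = Rational(2, 33)
U = -190809 (U = Mul(573, -333) = -190809)
Add(Add(Add(Add(Function('n')(-985), -649947), 759408), -1732389), U) = Add(Add(Add(Add(Rational(2, 33), -649947), 759408), -1732389), -190809) = Add(Add(Add(Rational(-21448249, 33), 759408), -1732389), -190809) = Add(Add(Rational(3612215, 33), -1732389), -190809) = Add(Rational(-53556622, 33), -190809) = Rational(-59853319, 33)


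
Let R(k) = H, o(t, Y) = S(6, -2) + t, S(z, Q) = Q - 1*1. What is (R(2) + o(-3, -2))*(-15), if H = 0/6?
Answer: 90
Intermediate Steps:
S(z, Q) = -1 + Q (S(z, Q) = Q - 1 = -1 + Q)
o(t, Y) = -3 + t (o(t, Y) = (-1 - 2) + t = -3 + t)
H = 0 (H = 0*(⅙) = 0)
R(k) = 0
(R(2) + o(-3, -2))*(-15) = (0 + (-3 - 3))*(-15) = (0 - 6)*(-15) = -6*(-15) = 90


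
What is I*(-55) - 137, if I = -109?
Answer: 5858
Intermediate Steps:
I*(-55) - 137 = -109*(-55) - 137 = 5995 - 137 = 5858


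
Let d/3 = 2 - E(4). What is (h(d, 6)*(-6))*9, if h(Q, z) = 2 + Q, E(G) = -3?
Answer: -918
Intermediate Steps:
d = 15 (d = 3*(2 - 1*(-3)) = 3*(2 + 3) = 3*5 = 15)
(h(d, 6)*(-6))*9 = ((2 + 15)*(-6))*9 = (17*(-6))*9 = -102*9 = -918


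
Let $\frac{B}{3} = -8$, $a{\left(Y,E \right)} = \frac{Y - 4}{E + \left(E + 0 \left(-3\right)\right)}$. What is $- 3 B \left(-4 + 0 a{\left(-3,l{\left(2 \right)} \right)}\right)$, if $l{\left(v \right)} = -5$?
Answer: $-288$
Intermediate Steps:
$a{\left(Y,E \right)} = \frac{-4 + Y}{2 E}$ ($a{\left(Y,E \right)} = \frac{-4 + Y}{E + \left(E + 0\right)} = \frac{-4 + Y}{E + E} = \frac{-4 + Y}{2 E}$)
$B = -24$ ($B = 3 \left(-8\right) = -24$)
$- 3 B \left(-4 + 0 a{\left(-3,l{\left(2 \right)} \right)}\right) = \left(-3\right) \left(-24\right) \left(-4 + 0 \frac{-4 - 3}{2 \left(-5\right)}\right) = 72 \left(-4 + 0 \cdot \frac{1}{2} \left(- \frac{1}{5}\right) \left(-7\right)\right) = 72 \left(-4 + 0 \cdot \frac{7}{10}\right) = 72 \left(-4 + 0\right) = 72 \left(-4\right) = -288$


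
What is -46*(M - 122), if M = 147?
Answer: -1150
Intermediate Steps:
-46*(M - 122) = -46*(147 - 122) = -46*25 = -1150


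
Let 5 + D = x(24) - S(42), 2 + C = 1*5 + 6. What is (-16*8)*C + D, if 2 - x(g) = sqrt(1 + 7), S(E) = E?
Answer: -1197 - 2*sqrt(2) ≈ -1199.8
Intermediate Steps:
C = 9 (C = -2 + (1*5 + 6) = -2 + (5 + 6) = -2 + 11 = 9)
x(g) = 2 - 2*sqrt(2) (x(g) = 2 - sqrt(1 + 7) = 2 - sqrt(8) = 2 - 2*sqrt(2))
D = -45 - 2*sqrt(2) (D = -5 + ((2 - 2*sqrt(2)) - 1*42) = -5 + ((2 - 2*sqrt(2)) - 42) = -5 + (-40 - 2*sqrt(2)) = -45 - 2*sqrt(2) ≈ -47.828)
(-16*8)*C + D = -16*8*9 + (-45 - 2*sqrt(2)) = -128*9 + (-45 - 2*sqrt(2)) = -1152 + (-45 - 2*sqrt(2)) = -1197 - 2*sqrt(2)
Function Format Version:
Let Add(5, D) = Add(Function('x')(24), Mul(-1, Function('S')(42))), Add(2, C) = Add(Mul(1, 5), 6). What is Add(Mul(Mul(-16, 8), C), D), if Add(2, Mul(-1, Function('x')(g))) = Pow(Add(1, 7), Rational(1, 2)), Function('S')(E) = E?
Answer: Add(-1197, Mul(-2, Pow(2, Rational(1, 2)))) ≈ -1199.8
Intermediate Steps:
C = 9 (C = Add(-2, Add(Mul(1, 5), 6)) = Add(-2, Add(5, 6)) = Add(-2, 11) = 9)
Function('x')(g) = Add(2, Mul(-2, Pow(2, Rational(1, 2)))) (Function('x')(g) = Add(2, Mul(-1, Pow(Add(1, 7), Rational(1, 2)))) = Add(2, Mul(-1, Pow(8, Rational(1, 2)))) = Add(2, Mul(-1, Mul(2, Pow(2, Rational(1, 2))))) = Add(2, Mul(-2, Pow(2, Rational(1, 2)))))
D = Add(-45, Mul(-2, Pow(2, Rational(1, 2)))) (D = Add(-5, Add(Add(2, Mul(-2, Pow(2, Rational(1, 2)))), Mul(-1, 42))) = Add(-5, Add(Add(2, Mul(-2, Pow(2, Rational(1, 2)))), -42)) = Add(-5, Add(-40, Mul(-2, Pow(2, Rational(1, 2))))) = Add(-45, Mul(-2, Pow(2, Rational(1, 2)))) ≈ -47.828)
Add(Mul(Mul(-16, 8), C), D) = Add(Mul(Mul(-16, 8), 9), Add(-45, Mul(-2, Pow(2, Rational(1, 2))))) = Add(Mul(-128, 9), Add(-45, Mul(-2, Pow(2, Rational(1, 2))))) = Add(-1152, Add(-45, Mul(-2, Pow(2, Rational(1, 2))))) = Add(-1197, Mul(-2, Pow(2, Rational(1, 2))))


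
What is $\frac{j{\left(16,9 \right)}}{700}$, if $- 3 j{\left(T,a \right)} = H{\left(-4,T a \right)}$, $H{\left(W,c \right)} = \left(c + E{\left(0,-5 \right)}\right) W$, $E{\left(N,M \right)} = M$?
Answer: $\frac{139}{525} \approx 0.26476$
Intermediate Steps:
$H{\left(W,c \right)} = W \left(-5 + c\right)$ ($H{\left(W,c \right)} = \left(c - 5\right) W = \left(-5 + c\right) W = W \left(-5 + c\right)$)
$j{\left(T,a \right)} = - \frac{20}{3} + \frac{4 T a}{3}$ ($j{\left(T,a \right)} = - \frac{\left(-4\right) \left(-5 + T a\right)}{3} = - \frac{20 - 4 T a}{3} = - \frac{20}{3} + \frac{4 T a}{3}$)
$\frac{j{\left(16,9 \right)}}{700} = \frac{- \frac{20}{3} + \frac{4}{3} \cdot 16 \cdot 9}{700} = \left(- \frac{20}{3} + 192\right) \frac{1}{700} = \frac{556}{3} \cdot \frac{1}{700} = \frac{139}{525}$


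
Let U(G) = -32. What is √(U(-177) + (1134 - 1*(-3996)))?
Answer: √5098 ≈ 71.400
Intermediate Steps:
√(U(-177) + (1134 - 1*(-3996))) = √(-32 + (1134 - 1*(-3996))) = √(-32 + (1134 + 3996)) = √(-32 + 5130) = √5098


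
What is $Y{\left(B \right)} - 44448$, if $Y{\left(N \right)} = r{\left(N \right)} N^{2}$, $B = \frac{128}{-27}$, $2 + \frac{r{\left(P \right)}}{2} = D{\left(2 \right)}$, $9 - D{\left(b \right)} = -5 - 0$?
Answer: $- \frac{10669792}{243} \approx -43909.0$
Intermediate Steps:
$D{\left(b \right)} = 14$ ($D{\left(b \right)} = 9 - \left(-5 - 0\right) = 9 - \left(-5 + 0\right) = 9 - -5 = 9 + 5 = 14$)
$r{\left(P \right)} = 24$ ($r{\left(P \right)} = -4 + 2 \cdot 14 = -4 + 28 = 24$)
$B = - \frac{128}{27}$ ($B = 128 \left(- \frac{1}{27}\right) = - \frac{128}{27} \approx -4.7407$)
$Y{\left(N \right)} = 24 N^{2}$
$Y{\left(B \right)} - 44448 = 24 \left(- \frac{128}{27}\right)^{2} - 44448 = 24 \cdot \frac{16384}{729} - 44448 = \frac{131072}{243} - 44448 = - \frac{10669792}{243}$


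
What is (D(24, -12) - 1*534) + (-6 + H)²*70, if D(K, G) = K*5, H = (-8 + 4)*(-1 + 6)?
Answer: 46906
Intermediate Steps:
H = -20 (H = -4*5 = -20)
D(K, G) = 5*K
(D(24, -12) - 1*534) + (-6 + H)²*70 = (5*24 - 1*534) + (-6 - 20)²*70 = (120 - 534) + (-26)²*70 = -414 + 676*70 = -414 + 47320 = 46906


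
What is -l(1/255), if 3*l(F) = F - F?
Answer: 0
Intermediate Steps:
l(F) = 0 (l(F) = (F - F)/3 = (⅓)*0 = 0)
-l(1/255) = -1*0 = 0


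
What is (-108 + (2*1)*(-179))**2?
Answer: 217156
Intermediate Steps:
(-108 + (2*1)*(-179))**2 = (-108 + 2*(-179))**2 = (-108 - 358)**2 = (-466)**2 = 217156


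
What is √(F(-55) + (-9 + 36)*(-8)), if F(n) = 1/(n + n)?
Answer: I*√2613710/110 ≈ 14.697*I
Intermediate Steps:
F(n) = 1/(2*n)
√(F(-55) + (-9 + 36)*(-8)) = √((½)/(-55) + (-9 + 36)*(-8)) = √((½)*(-1/55) + 27*(-8)) = √(-1/110 - 216) = √(-23761/110) = I*√2613710/110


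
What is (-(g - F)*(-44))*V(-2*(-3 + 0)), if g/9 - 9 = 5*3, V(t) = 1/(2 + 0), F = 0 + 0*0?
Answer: 4752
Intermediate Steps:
F = 0 (F = 0 + 0 = 0)
V(t) = ½ (V(t) = 1/2 = ½)
g = 216 (g = 81 + 9*(5*3) = 81 + 9*15 = 81 + 135 = 216)
(-(g - F)*(-44))*V(-2*(-3 + 0)) = (-(216 - 1*0)*(-44))*(½) = (-(216 + 0)*(-44))*(½) = (-1*216*(-44))*(½) = -216*(-44)*(½) = 9504*(½) = 4752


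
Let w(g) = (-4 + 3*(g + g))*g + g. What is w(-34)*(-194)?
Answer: -1365372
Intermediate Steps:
w(g) = g + g*(-4 + 6*g) (w(g) = (-4 + 3*(2*g))*g + g = (-4 + 6*g)*g + g = g*(-4 + 6*g) + g = g + g*(-4 + 6*g))
w(-34)*(-194) = (3*(-34)*(-1 + 2*(-34)))*(-194) = (3*(-34)*(-1 - 68))*(-194) = (3*(-34)*(-69))*(-194) = 7038*(-194) = -1365372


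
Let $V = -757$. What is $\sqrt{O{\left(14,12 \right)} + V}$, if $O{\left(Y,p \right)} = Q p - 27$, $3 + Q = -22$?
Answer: $2 i \sqrt{271} \approx 32.924 i$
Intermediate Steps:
$Q = -25$ ($Q = -3 - 22 = -25$)
$O{\left(Y,p \right)} = -27 - 25 p$ ($O{\left(Y,p \right)} = - 25 p - 27 = -27 - 25 p$)
$\sqrt{O{\left(14,12 \right)} + V} = \sqrt{\left(-27 - 300\right) - 757} = \sqrt{-327 - 757} = \sqrt{-1084} = 2 i \sqrt{271}$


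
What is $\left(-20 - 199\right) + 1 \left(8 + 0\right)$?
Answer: $-211$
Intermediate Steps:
$\left(-20 - 199\right) + 1 \left(8 + 0\right) = \left(-20 - 199\right) + 1 \cdot 8 = -219 + 8 = -211$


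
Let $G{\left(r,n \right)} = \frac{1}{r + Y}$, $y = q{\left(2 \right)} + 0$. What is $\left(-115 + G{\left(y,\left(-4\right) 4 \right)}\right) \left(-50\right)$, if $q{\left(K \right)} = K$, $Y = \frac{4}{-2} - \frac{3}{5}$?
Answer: $\frac{17500}{3} \approx 5833.3$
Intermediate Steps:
$Y = - \frac{13}{5}$ ($Y = 4 \left(- \frac{1}{2}\right) - \frac{3}{5} = -2 - \frac{3}{5} = - \frac{13}{5} \approx -2.6$)
$y = 2$ ($y = 2 + 0 = 2$)
$G{\left(r,n \right)} = \frac{1}{- \frac{13}{5} + r}$ ($G{\left(r,n \right)} = \frac{1}{r - \frac{13}{5}} = \frac{1}{- \frac{13}{5} + r}$)
$\left(-115 + G{\left(y,\left(-4\right) 4 \right)}\right) \left(-50\right) = \left(-115 + \frac{5}{-13 + 5 \cdot 2}\right) \left(-50\right) = \left(-115 + \frac{5}{-13 + 10}\right) \left(-50\right) = \left(-115 + \frac{5}{-3}\right) \left(-50\right) = \left(-115 + 5 \left(- \frac{1}{3}\right)\right) \left(-50\right) = \left(-115 - \frac{5}{3}\right) \left(-50\right) = \left(- \frac{350}{3}\right) \left(-50\right) = \frac{17500}{3}$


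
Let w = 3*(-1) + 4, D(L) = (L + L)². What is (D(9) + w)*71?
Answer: 23075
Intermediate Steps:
D(L) = 4*L² (D(L) = (2*L)² = 4*L²)
w = 1 (w = -3 + 4 = 1)
(D(9) + w)*71 = (4*9² + 1)*71 = (4*81 + 1)*71 = (324 + 1)*71 = 325*71 = 23075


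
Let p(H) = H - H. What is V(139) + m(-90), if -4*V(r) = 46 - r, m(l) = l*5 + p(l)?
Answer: -1707/4 ≈ -426.75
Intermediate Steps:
p(H) = 0
m(l) = 5*l (m(l) = l*5 + 0 = 5*l + 0 = 5*l)
V(r) = -23/2 + r/4 (V(r) = -(46 - r)/4 = -23/2 + r/4)
V(139) + m(-90) = (-23/2 + (¼)*139) + 5*(-90) = (-23/2 + 139/4) - 450 = 93/4 - 450 = -1707/4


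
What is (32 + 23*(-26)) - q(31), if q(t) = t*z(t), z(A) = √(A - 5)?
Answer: -566 - 31*√26 ≈ -724.07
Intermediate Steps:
z(A) = √(-5 + A)
q(t) = t*√(-5 + t)
(32 + 23*(-26)) - q(31) = (32 + 23*(-26)) - 31*√(-5 + 31) = (32 - 598) - 31*√26 = -566 - 31*√26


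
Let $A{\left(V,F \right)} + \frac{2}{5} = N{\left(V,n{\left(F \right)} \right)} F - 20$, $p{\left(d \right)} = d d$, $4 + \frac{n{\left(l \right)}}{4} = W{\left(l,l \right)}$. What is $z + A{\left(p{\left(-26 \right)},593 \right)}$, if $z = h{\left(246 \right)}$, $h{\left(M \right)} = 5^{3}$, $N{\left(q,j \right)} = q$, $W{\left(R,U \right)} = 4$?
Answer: $\frac{2004863}{5} \approx 4.0097 \cdot 10^{5}$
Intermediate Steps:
$n{\left(l \right)} = 0$ ($n{\left(l \right)} = -16 + 4 \cdot 4 = -16 + 16 = 0$)
$p{\left(d \right)} = d^{2}$
$h{\left(M \right)} = 125$
$A{\left(V,F \right)} = - \frac{102}{5} + F V$ ($A{\left(V,F \right)} = - \frac{2}{5} + \left(V F - 20\right) = - \frac{2}{5} + \left(F V - 20\right) = - \frac{2}{5} + \left(-20 + F V\right) = - \frac{102}{5} + F V$)
$z = 125$
$z + A{\left(p{\left(-26 \right)},593 \right)} = 125 - \left(\frac{102}{5} - 593 \left(-26\right)^{2}\right) = 125 + \left(- \frac{102}{5} + 593 \cdot 676\right) = 125 + \left(- \frac{102}{5} + 400868\right) = 125 + \frac{2004238}{5} = \frac{2004863}{5}$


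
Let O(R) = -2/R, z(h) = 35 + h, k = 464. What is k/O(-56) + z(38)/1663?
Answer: 21605769/1663 ≈ 12992.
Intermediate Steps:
O(R) = -2/R
k/O(-56) + z(38)/1663 = 464/((-2/(-56))) + (35 + 38)/1663 = 464/((-2*(-1/56))) + 73*(1/1663) = 464/(1/28) + 73/1663 = 464*28 + 73/1663 = 12992 + 73/1663 = 21605769/1663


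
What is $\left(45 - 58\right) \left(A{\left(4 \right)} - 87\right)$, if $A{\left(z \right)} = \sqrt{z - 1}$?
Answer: $1131 - 13 \sqrt{3} \approx 1108.5$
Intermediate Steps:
$A{\left(z \right)} = \sqrt{-1 + z}$
$\left(45 - 58\right) \left(A{\left(4 \right)} - 87\right) = \left(45 - 58\right) \left(\sqrt{-1 + 4} - 87\right) = \left(45 - 58\right) \left(\sqrt{3} - 87\right) = - 13 \left(-87 + \sqrt{3}\right) = 1131 - 13 \sqrt{3}$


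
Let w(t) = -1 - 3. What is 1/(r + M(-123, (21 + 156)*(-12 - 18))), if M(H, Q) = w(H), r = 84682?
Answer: 1/84678 ≈ 1.1809e-5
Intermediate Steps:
w(t) = -4
M(H, Q) = -4
1/(r + M(-123, (21 + 156)*(-12 - 18))) = 1/(84682 - 4) = 1/84678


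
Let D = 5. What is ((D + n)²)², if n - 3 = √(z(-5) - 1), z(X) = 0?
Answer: (8 + I)⁴ ≈ 3713.0 + 2016.0*I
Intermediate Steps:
n = 3 + I (n = 3 + √(0 - 1) = 3 + √(-1) = 3 + I ≈ 3.0 + 1.0*I)
((D + n)²)² = ((5 + (3 + I))²)² = ((8 + I)²)² = (8 + I)⁴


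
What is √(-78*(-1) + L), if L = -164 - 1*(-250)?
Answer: 2*√41 ≈ 12.806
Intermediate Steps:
L = 86 (L = -164 + 250 = 86)
√(-78*(-1) + L) = √(-78*(-1) + 86) = √(78 + 86) = √164 = 2*√41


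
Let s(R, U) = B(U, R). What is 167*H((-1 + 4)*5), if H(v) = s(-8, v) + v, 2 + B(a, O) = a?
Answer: 4676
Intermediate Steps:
B(a, O) = -2 + a
s(R, U) = -2 + U
H(v) = -2 + 2*v (H(v) = (-2 + v) + v = -2 + 2*v)
167*H((-1 + 4)*5) = 167*(-2 + 2*((-1 + 4)*5)) = 167*(-2 + 2*(3*5)) = 167*(-2 + 2*15) = 167*(-2 + 30) = 167*28 = 4676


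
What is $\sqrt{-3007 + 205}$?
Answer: $i \sqrt{2802} \approx 52.934 i$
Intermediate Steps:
$\sqrt{-3007 + 205} = \sqrt{-2802} = i \sqrt{2802}$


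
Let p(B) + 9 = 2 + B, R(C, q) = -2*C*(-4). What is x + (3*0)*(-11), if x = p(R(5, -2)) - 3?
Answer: 30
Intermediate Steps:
R(C, q) = 8*C
p(B) = -7 + B (p(B) = -9 + (2 + B) = -7 + B)
x = 30 (x = (-7 + 8*5) - 3 = (-7 + 40) - 3 = 33 - 3 = 30)
x + (3*0)*(-11) = 30 + (3*0)*(-11) = 30 + 0*(-11) = 30 + 0 = 30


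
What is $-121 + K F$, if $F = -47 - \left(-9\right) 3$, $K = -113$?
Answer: $2139$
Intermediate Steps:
$F = -20$ ($F = -47 - -27 = -47 + 27 = -20$)
$-121 + K F = -121 - -2260 = -121 + 2260 = 2139$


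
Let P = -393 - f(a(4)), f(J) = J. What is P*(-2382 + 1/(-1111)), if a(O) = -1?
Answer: 1037389976/1111 ≈ 9.3374e+5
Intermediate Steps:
P = -392 (P = -393 - 1*(-1) = -393 + 1 = -392)
P*(-2382 + 1/(-1111)) = -392*(-2382 + 1/(-1111)) = -392*(-2382 - 1/1111) = -392*(-2646403/1111) = 1037389976/1111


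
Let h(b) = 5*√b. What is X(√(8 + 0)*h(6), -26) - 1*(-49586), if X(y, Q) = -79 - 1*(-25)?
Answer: 49532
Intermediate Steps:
X(y, Q) = -54 (X(y, Q) = -79 + 25 = -54)
X(√(8 + 0)*h(6), -26) - 1*(-49586) = -54 - 1*(-49586) = -54 + 49586 = 49532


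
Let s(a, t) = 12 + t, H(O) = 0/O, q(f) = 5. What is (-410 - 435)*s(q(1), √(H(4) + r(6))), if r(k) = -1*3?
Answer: -10140 - 845*I*√3 ≈ -10140.0 - 1463.6*I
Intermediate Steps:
r(k) = -3
H(O) = 0
(-410 - 435)*s(q(1), √(H(4) + r(6))) = (-410 - 435)*(12 + √(0 - 3)) = -845*(12 + √(-3)) = -845*(12 + I*√3) = -10140 - 845*I*√3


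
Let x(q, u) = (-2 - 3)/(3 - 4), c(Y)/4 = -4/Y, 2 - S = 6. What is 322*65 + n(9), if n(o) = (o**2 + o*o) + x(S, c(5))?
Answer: 21097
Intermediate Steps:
S = -4 (S = 2 - 1*6 = 2 - 6 = -4)
c(Y) = -16/Y (c(Y) = 4*(-4/Y) = -16/Y)
x(q, u) = 5 (x(q, u) = -5/(-1) = -5*(-1) = 5)
n(o) = 5 + 2*o**2 (n(o) = (o**2 + o*o) + 5 = (o**2 + o**2) + 5 = 2*o**2 + 5 = 5 + 2*o**2)
322*65 + n(9) = 322*65 + (5 + 2*9**2) = 20930 + (5 + 2*81) = 20930 + (5 + 162) = 20930 + 167 = 21097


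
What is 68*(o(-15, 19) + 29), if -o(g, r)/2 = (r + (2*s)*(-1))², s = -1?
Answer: -58004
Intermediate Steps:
o(g, r) = -2*(2 + r)² (o(g, r) = -2*(r + (2*(-1))*(-1))² = -2*(r - 2*(-1))² = -2*(r + 2)² = -2*(2 + r)²)
68*(o(-15, 19) + 29) = 68*(-2*(2 + 19)² + 29) = 68*(-2*21² + 29) = 68*(-2*441 + 29) = 68*(-882 + 29) = 68*(-853) = -58004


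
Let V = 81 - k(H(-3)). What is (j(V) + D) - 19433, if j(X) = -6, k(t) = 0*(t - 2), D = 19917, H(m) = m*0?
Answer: 478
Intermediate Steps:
H(m) = 0
k(t) = 0 (k(t) = 0*(-2 + t) = 0)
V = 81 (V = 81 - 1*0 = 81 + 0 = 81)
(j(V) + D) - 19433 = (-6 + 19917) - 19433 = 19911 - 19433 = 478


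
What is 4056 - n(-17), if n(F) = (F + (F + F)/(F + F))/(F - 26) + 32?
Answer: 173016/43 ≈ 4023.6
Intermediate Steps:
n(F) = 32 + (1 + F)/(-26 + F) (n(F) = (F + (2*F)/((2*F)))/(-26 + F) + 32 = (F + (2*F)*(1/(2*F)))/(-26 + F) + 32 = (F + 1)/(-26 + F) + 32 = (1 + F)/(-26 + F) + 32 = 32 + (1 + F)/(-26 + F))
4056 - n(-17) = 4056 - 3*(-277 + 11*(-17))/(-26 - 17) = 4056 - 3*(-277 - 187)/(-43) = 4056 - 3*(-1)*(-464)/43 = 4056 - 1*1392/43 = 4056 - 1392/43 = 173016/43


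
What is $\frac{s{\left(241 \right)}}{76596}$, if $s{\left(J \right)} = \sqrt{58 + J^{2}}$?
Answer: $\frac{\sqrt{58139}}{76596} \approx 0.0031479$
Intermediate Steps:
$\frac{s{\left(241 \right)}}{76596} = \frac{\sqrt{58 + 241^{2}}}{76596} = \sqrt{58 + 58081} \cdot \frac{1}{76596} = \sqrt{58139} \cdot \frac{1}{76596} = \frac{\sqrt{58139}}{76596}$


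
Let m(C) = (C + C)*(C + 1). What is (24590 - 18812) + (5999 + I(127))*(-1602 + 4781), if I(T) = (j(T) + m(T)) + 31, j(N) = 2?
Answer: 122537154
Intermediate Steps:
m(C) = 2*C*(1 + C) (m(C) = (2*C)*(1 + C) = 2*C*(1 + C))
I(T) = 33 + 2*T*(1 + T) (I(T) = (2 + 2*T*(1 + T)) + 31 = 33 + 2*T*(1 + T))
(24590 - 18812) + (5999 + I(127))*(-1602 + 4781) = (24590 - 18812) + (5999 + (33 + 2*127*(1 + 127)))*(-1602 + 4781) = 5778 + (5999 + (33 + 2*127*128))*3179 = 5778 + (5999 + (33 + 32512))*3179 = 5778 + (5999 + 32545)*3179 = 5778 + 38544*3179 = 5778 + 122531376 = 122537154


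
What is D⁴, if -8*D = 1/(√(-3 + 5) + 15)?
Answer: (15 - √2)⁴/10129299214336 ≈ 3.3633e-9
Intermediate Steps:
D = -1/(8*(15 + √2)) (D = -1/(8*(√(-3 + 5) + 15)) = -1/(8*(√2 + 15)) = -1/(8*(15 + √2)) ≈ -0.0076154)
D⁴ = (-15/1784 + √2/1784)⁴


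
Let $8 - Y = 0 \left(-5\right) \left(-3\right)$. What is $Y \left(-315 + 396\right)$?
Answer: $648$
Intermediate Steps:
$Y = 8$ ($Y = 8 - 0 \left(-5\right) \left(-3\right) = 8 - 0 \left(-3\right) = 8 - 0 = 8 + 0 = 8$)
$Y \left(-315 + 396\right) = 8 \left(-315 + 396\right) = 8 \cdot 81 = 648$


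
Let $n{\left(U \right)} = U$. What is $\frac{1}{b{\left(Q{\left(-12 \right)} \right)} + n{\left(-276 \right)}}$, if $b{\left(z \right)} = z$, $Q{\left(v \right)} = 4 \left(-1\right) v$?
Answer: $- \frac{1}{228} \approx -0.004386$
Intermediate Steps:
$Q{\left(v \right)} = - 4 v$
$\frac{1}{b{\left(Q{\left(-12 \right)} \right)} + n{\left(-276 \right)}} = \frac{1}{\left(-4\right) \left(-12\right) - 276} = \frac{1}{48 - 276} = \frac{1}{-228} = - \frac{1}{228}$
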